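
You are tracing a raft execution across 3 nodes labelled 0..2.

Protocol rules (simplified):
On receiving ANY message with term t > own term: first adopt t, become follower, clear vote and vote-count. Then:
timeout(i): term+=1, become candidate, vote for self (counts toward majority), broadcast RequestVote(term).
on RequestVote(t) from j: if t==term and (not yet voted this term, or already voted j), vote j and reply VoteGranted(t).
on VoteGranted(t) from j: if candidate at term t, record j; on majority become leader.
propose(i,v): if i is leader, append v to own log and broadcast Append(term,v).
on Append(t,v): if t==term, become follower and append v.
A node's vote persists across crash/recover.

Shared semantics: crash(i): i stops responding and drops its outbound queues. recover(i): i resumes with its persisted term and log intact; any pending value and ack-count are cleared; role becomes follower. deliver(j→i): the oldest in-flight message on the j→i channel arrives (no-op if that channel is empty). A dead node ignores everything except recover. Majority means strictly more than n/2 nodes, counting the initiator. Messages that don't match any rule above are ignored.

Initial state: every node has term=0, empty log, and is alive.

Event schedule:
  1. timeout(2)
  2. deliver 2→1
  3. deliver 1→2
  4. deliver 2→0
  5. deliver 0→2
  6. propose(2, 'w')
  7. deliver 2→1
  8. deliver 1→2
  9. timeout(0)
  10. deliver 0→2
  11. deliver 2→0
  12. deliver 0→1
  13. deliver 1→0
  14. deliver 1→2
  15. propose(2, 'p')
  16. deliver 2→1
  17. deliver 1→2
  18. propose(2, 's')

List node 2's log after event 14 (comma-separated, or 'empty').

w

e1 timeout(2): 2[cand,t=1,-]
e2 deliver 2→1: 1[foll,t=1,-]
e3 deliver 1→2: 2[lead,t=1,-]
e4 deliver 2→0: 0[foll,t=1,-]
e5 deliver 0→2: ·
e6 propose(2,'w'): 2[lead,t=1,w]
e7 deliver 2→1: 1[foll,t=1,w]
e8 deliver 1→2: ·
e9 timeout(0): 0[cand,t=2,-]
e10 deliver 0→2: 2[foll,t=2,w]
e11 deliver 2→0: ·
e12 deliver 0→1: 1[foll,t=2,w]
e13 deliver 1→0: 0[lead,t=2,-]
e14 deliver 1→2: ·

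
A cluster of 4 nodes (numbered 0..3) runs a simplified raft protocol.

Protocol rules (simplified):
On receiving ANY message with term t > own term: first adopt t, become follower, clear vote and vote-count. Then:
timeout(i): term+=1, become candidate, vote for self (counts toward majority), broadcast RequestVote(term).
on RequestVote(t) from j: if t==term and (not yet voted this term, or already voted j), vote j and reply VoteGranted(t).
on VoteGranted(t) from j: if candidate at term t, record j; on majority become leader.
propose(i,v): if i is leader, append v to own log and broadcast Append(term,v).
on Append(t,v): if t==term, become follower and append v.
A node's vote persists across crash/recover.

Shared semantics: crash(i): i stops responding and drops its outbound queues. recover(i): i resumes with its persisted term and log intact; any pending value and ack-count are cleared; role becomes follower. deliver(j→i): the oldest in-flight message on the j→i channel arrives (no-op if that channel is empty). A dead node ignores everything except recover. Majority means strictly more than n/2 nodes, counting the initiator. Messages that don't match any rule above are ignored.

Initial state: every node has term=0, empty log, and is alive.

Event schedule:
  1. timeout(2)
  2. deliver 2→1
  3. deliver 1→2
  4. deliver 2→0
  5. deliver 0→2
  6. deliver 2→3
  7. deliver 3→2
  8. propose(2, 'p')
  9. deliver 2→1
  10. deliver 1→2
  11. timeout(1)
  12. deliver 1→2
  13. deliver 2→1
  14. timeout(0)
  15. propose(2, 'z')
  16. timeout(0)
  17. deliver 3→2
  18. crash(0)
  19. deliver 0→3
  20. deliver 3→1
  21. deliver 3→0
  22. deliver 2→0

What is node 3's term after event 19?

1

[1] timeout(2) → N2(cand t1 [-])
[2] deliver 2→1 → N1(foll t1 [-])
[3] deliver 1→2 → ∅
[4] deliver 2→0 → N0(foll t1 [-])
[5] deliver 0→2 → N2(lead t1 [-])
[6] deliver 2→3 → N3(foll t1 [-])
[7] deliver 3→2 → ∅
[8] propose(2,'p') → N2(lead t1 [p])
[9] deliver 2→1 → N1(foll t1 [p])
[10] deliver 1→2 → ∅
[11] timeout(1) → N1(cand t2 [p])
[12] deliver 1→2 → N2(foll t2 [p])
[13] deliver 2→1 → ∅
[14] timeout(0) → N0(cand t2 [-])
[15] propose(2,'z') → ∅
[16] timeout(0) → N0(cand t3 [-])
[17] deliver 3→2 → ∅
[18] crash(0) → N0(✗cand t3 [-])
[19] deliver 0→3 → ∅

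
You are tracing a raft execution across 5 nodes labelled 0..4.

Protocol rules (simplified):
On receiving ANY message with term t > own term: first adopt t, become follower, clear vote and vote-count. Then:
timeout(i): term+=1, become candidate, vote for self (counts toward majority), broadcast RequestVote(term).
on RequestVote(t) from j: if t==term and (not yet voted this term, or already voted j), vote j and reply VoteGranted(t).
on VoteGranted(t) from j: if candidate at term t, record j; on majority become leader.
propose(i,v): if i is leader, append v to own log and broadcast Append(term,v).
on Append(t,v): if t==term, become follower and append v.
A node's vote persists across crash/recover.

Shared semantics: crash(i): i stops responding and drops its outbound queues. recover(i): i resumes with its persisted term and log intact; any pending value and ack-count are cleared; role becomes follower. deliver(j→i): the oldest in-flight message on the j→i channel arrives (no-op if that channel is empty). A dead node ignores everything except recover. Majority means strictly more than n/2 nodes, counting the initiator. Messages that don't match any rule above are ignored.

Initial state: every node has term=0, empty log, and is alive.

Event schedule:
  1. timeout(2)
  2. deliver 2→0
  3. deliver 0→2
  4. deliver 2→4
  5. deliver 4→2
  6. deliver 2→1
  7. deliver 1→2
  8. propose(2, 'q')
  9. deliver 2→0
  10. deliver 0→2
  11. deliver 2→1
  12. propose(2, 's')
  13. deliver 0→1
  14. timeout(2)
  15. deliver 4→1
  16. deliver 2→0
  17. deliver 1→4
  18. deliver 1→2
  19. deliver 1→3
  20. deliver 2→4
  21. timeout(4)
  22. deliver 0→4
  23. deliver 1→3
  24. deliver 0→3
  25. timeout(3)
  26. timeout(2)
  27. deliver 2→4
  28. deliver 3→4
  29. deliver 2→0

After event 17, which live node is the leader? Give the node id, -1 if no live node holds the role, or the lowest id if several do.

-1

e1 timeout(2): 2[cand,t=1,-]
e2 deliver 2→0: 0[foll,t=1,-]
e3 deliver 0→2: ·
e4 deliver 2→4: 4[foll,t=1,-]
e5 deliver 4→2: 2[lead,t=1,-]
e6 deliver 2→1: 1[foll,t=1,-]
e7 deliver 1→2: ·
e8 propose(2,'q'): 2[lead,t=1,q]
e9 deliver 2→0: 0[foll,t=1,q]
e10 deliver 0→2: ·
e11 deliver 2→1: 1[foll,t=1,q]
e12 propose(2,'s'): 2[lead,t=1,q,s]
e13 deliver 0→1: ·
e14 timeout(2): 2[cand,t=2,q,s]
e15 deliver 4→1: ·
e16 deliver 2→0: 0[foll,t=1,q,s]
e17 deliver 1→4: ·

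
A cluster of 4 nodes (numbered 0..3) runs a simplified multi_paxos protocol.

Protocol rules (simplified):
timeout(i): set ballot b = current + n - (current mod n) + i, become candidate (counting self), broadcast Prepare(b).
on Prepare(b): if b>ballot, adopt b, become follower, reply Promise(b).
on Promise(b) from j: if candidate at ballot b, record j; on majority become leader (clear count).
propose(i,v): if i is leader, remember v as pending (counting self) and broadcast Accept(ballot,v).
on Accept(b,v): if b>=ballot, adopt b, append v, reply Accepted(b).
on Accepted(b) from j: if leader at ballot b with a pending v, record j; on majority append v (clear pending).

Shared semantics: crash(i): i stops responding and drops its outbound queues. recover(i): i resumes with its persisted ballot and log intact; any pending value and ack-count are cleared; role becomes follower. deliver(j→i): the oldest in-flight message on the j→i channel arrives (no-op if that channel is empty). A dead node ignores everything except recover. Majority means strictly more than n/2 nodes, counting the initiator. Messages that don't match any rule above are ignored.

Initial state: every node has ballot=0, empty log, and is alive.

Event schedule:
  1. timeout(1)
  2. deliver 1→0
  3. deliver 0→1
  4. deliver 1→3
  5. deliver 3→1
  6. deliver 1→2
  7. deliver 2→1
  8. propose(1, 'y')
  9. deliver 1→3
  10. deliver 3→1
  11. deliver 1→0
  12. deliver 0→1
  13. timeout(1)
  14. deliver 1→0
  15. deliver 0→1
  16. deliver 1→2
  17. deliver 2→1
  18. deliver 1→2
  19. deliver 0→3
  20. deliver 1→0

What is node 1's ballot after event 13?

9

[1] timeout(1) → N1(cand b5 [-])
[2] deliver 1→0 → N0(foll b5 [-])
[3] deliver 0→1 → ∅
[4] deliver 1→3 → N3(foll b5 [-])
[5] deliver 3→1 → N1(lead b5 [-])
[6] deliver 1→2 → N2(foll b5 [-])
[7] deliver 2→1 → ∅
[8] propose(1,'y') → ∅
[9] deliver 1→3 → N3(foll b5 [y])
[10] deliver 3→1 → ∅
[11] deliver 1→0 → N0(foll b5 [y])
[12] deliver 0→1 → N1(lead b5 [y])
[13] timeout(1) → N1(cand b9 [y])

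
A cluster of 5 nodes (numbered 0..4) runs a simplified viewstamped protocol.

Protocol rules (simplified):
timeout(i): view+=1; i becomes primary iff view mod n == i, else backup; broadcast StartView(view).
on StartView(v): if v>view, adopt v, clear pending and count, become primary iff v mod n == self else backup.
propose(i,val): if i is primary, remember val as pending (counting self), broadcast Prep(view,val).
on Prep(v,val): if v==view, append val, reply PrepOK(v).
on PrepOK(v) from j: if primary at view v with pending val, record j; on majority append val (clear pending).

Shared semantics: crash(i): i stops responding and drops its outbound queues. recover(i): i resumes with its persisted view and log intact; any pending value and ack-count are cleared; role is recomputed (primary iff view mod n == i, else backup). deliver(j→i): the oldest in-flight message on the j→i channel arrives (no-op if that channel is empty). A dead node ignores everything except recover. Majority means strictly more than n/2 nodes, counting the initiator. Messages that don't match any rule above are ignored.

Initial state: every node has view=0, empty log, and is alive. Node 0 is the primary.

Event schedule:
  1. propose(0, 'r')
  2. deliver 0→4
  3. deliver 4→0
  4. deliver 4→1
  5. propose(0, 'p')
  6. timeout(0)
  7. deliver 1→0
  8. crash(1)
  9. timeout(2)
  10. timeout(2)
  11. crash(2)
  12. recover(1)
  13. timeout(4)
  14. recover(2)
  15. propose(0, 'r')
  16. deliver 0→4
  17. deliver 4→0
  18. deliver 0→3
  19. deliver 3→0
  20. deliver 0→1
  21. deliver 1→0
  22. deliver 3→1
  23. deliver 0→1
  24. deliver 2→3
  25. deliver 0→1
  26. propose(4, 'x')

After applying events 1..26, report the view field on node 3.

0

e1 propose(0,'r'): ·
e2 deliver 0→4: 4[back,v=0,r]
e3 deliver 4→0: ·
e4 deliver 4→1: ·
e5 propose(0,'p'): ·
e6 timeout(0): 0[back,v=1,-]
e7 deliver 1→0: ·
e8 crash(1): 1[✗back,v=0,-]
e9 timeout(2): 2[back,v=1,-]
e10 timeout(2): 2[prim,v=2,-]
e11 crash(2): 2[✗prim,v=2,-]
e12 recover(1): 1[back,v=0,-]
e13 timeout(4): 4[back,v=1,r]
e14 recover(2): 2[prim,v=2,-]
e15 propose(0,'r'): ·
e16 deliver 0→4: ·
e17 deliver 4→0: ·
e18 deliver 0→3: 3[back,v=0,r]
e19 deliver 3→0: ·
e20 deliver 0→1: 1[back,v=0,r]
e21 deliver 1→0: ·
e22 deliver 3→1: ·
e23 deliver 0→1: 1[back,v=0,r,p]
e24 deliver 2→3: ·
e25 deliver 0→1: 1[prim,v=1,r,p]
e26 propose(4,'x'): ·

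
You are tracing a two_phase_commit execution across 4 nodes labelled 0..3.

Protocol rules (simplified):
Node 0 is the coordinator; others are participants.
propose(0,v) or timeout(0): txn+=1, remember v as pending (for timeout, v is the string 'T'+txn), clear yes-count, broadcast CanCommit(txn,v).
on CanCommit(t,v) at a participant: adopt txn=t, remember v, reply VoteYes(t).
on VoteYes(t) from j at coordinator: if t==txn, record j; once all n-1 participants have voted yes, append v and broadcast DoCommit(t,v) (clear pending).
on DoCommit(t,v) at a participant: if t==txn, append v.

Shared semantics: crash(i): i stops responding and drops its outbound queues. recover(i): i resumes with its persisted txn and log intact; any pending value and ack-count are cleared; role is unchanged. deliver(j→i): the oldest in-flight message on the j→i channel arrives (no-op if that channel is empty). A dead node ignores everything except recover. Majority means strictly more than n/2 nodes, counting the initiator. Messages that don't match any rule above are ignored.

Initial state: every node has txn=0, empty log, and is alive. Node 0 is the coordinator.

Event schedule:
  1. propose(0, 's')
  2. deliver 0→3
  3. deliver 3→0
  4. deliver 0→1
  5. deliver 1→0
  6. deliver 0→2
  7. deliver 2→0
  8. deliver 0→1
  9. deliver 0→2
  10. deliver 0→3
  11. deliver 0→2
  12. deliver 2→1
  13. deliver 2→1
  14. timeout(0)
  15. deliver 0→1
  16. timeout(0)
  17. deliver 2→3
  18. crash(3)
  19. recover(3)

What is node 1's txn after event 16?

1. propose(0,'s'):  <0:coor t1 ->
2. deliver 0→3:  <3:part t1 ->
3. deliver 3→0:  nop
4. deliver 0→1:  <1:part t1 ->
5. deliver 1→0:  nop
6. deliver 0→2:  <2:part t1 ->
7. deliver 2→0:  <0:coor t1 s>
8. deliver 0→1:  <1:part t1 s>
9. deliver 0→2:  <2:part t1 s>
10. deliver 0→3:  <3:part t1 s>
11. deliver 0→2:  nop
12. deliver 2→1:  nop
13. deliver 2→1:  nop
14. timeout(0):  <0:coor t2 s>
15. deliver 0→1:  <1:part t2 s>
16. timeout(0):  <0:coor t3 s>

2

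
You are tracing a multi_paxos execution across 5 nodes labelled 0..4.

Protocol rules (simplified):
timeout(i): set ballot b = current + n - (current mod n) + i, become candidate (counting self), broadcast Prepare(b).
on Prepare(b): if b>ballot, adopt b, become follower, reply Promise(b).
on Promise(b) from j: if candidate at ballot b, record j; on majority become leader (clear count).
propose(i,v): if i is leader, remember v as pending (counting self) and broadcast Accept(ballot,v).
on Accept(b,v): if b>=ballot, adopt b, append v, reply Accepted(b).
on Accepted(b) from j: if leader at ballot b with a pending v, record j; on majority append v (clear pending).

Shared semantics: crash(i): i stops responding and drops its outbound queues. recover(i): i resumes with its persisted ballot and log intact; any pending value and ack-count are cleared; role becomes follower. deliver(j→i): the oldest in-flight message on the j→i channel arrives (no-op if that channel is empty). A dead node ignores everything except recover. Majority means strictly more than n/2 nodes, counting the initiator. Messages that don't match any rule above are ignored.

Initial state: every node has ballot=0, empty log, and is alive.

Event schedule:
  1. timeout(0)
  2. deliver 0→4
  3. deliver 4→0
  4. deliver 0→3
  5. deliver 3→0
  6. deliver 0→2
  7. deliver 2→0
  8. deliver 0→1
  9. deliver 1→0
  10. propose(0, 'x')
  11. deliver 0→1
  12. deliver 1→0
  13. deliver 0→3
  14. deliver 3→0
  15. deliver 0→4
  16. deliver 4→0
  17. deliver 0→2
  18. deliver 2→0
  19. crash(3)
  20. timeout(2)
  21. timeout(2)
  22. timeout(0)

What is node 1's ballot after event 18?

5

step 1 timeout(0): 0={cand,b=5,log=-}
step 2 deliver 0→4: 4={foll,b=5,log=-}
step 3 deliver 4→0: —
step 4 deliver 0→3: 3={foll,b=5,log=-}
step 5 deliver 3→0: 0={lead,b=5,log=-}
step 6 deliver 0→2: 2={foll,b=5,log=-}
step 7 deliver 2→0: —
step 8 deliver 0→1: 1={foll,b=5,log=-}
step 9 deliver 1→0: —
step 10 propose(0,'x'): —
step 11 deliver 0→1: 1={foll,b=5,log=x}
step 12 deliver 1→0: —
step 13 deliver 0→3: 3={foll,b=5,log=x}
step 14 deliver 3→0: 0={lead,b=5,log=x}
step 15 deliver 0→4: 4={foll,b=5,log=x}
step 16 deliver 4→0: —
step 17 deliver 0→2: 2={foll,b=5,log=x}
step 18 deliver 2→0: —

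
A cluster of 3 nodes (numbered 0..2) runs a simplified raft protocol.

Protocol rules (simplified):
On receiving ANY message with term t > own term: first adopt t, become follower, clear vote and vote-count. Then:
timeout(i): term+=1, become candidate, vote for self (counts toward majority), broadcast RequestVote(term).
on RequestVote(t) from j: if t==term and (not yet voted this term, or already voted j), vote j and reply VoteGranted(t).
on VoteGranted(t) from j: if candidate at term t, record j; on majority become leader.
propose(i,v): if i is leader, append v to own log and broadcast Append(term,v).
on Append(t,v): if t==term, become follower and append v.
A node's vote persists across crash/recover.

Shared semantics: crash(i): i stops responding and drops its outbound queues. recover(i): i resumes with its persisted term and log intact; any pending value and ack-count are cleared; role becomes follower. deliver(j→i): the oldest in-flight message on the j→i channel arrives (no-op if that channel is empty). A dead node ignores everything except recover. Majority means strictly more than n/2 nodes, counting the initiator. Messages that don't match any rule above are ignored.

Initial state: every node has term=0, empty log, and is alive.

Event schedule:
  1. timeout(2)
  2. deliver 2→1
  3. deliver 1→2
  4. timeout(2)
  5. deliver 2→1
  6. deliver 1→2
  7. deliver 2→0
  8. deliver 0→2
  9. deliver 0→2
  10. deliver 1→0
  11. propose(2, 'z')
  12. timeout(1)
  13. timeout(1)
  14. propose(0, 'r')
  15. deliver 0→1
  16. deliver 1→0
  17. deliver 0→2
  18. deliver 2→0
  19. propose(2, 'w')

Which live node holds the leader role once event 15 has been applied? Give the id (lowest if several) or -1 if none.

2

after 1 — timeout(2): n2:cand/t1/[-]
after 2 — deliver 2→1: n1:foll/t1/[-]
after 3 — deliver 1→2: n2:lead/t1/[-]
after 4 — timeout(2): n2:cand/t2/[-]
after 5 — deliver 2→1: n1:foll/t2/[-]
after 6 — deliver 1→2: n2:lead/t2/[-]
after 7 — deliver 2→0: n0:foll/t1/[-]
after 8 — deliver 0→2: ·
after 9 — deliver 0→2: ·
after 10 — deliver 1→0: ·
after 11 — propose(2,'z'): n2:lead/t2/[z]
after 12 — timeout(1): n1:cand/t3/[-]
after 13 — timeout(1): n1:cand/t4/[-]
after 14 — propose(0,'r'): ·
after 15 — deliver 0→1: ·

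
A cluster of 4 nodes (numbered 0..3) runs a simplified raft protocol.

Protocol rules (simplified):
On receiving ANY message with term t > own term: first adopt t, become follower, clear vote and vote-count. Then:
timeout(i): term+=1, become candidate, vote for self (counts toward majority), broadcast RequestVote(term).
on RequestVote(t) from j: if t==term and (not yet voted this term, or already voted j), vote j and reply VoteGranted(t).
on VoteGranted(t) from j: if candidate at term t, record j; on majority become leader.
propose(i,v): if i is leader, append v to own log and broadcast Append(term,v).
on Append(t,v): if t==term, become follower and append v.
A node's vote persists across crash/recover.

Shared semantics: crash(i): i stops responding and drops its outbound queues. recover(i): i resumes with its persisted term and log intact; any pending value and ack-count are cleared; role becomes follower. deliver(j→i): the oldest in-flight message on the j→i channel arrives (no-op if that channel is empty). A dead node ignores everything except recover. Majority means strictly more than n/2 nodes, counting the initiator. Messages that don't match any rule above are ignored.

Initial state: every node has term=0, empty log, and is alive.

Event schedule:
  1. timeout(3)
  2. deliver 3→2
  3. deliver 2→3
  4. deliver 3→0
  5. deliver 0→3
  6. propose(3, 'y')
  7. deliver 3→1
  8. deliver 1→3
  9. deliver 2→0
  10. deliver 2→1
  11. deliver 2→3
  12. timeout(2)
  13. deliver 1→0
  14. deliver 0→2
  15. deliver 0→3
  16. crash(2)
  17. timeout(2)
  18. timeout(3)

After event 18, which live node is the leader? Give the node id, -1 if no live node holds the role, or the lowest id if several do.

-1

e1 timeout(3): 3[cand,t=1,-]
e2 deliver 3→2: 2[foll,t=1,-]
e3 deliver 2→3: ·
e4 deliver 3→0: 0[foll,t=1,-]
e5 deliver 0→3: 3[lead,t=1,-]
e6 propose(3,'y'): 3[lead,t=1,y]
e7 deliver 3→1: 1[foll,t=1,-]
e8 deliver 1→3: ·
e9 deliver 2→0: ·
e10 deliver 2→1: ·
e11 deliver 2→3: ·
e12 timeout(2): 2[cand,t=2,-]
e13 deliver 1→0: ·
e14 deliver 0→2: ·
e15 deliver 0→3: ·
e16 crash(2): 2[✗cand,t=2,-]
e17 timeout(2): ·
e18 timeout(3): 3[cand,t=2,y]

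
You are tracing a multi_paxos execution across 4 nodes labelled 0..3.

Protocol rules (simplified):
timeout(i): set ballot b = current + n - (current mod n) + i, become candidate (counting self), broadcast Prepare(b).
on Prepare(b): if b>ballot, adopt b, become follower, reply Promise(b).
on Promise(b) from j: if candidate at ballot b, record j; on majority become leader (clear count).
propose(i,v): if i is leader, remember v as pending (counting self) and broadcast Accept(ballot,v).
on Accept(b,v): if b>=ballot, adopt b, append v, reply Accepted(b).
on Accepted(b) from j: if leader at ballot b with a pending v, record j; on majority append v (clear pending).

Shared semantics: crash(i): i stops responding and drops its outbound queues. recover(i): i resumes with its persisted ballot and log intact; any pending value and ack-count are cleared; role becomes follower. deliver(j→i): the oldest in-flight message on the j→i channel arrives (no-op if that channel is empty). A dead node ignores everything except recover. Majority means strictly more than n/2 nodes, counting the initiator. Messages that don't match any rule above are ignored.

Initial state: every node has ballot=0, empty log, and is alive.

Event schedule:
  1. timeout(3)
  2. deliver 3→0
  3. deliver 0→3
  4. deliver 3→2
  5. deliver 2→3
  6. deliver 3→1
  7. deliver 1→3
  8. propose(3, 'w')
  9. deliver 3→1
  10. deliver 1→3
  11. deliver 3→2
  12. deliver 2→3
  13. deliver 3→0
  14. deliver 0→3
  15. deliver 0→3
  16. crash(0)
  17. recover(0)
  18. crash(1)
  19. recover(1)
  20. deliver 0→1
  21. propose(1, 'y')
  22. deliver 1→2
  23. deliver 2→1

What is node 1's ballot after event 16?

7

step 1 timeout(3): 3={cand,b=7,log=-}
step 2 deliver 3→0: 0={foll,b=7,log=-}
step 3 deliver 0→3: —
step 4 deliver 3→2: 2={foll,b=7,log=-}
step 5 deliver 2→3: 3={lead,b=7,log=-}
step 6 deliver 3→1: 1={foll,b=7,log=-}
step 7 deliver 1→3: —
step 8 propose(3,'w'): —
step 9 deliver 3→1: 1={foll,b=7,log=w}
step 10 deliver 1→3: —
step 11 deliver 3→2: 2={foll,b=7,log=w}
step 12 deliver 2→3: 3={lead,b=7,log=w}
step 13 deliver 3→0: 0={foll,b=7,log=w}
step 14 deliver 0→3: —
step 15 deliver 0→3: —
step 16 crash(0): 0={✗foll,b=7,log=w}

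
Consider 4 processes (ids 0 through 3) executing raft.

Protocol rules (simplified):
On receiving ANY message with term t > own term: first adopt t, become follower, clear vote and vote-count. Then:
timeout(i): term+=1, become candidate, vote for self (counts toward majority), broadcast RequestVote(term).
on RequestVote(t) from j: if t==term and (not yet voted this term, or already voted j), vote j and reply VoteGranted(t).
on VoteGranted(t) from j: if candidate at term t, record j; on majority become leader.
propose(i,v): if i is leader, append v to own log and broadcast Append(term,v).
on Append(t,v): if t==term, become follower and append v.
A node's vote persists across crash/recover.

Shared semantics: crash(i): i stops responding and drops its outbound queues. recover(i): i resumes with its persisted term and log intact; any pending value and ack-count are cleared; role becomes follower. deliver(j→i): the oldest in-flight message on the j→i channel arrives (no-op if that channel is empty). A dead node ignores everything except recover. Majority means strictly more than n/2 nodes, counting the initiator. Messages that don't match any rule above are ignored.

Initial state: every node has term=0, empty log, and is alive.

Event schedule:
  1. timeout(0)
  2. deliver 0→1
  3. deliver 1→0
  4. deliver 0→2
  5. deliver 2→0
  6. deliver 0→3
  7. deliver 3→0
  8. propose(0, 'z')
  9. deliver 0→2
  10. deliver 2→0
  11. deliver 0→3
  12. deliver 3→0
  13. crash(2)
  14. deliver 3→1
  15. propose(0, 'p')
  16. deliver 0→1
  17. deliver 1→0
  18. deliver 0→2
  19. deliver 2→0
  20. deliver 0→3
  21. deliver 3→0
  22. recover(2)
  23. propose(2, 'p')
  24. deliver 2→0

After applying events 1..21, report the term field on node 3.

step 1 timeout(0): 0={cand,t=1,log=-}
step 2 deliver 0→1: 1={foll,t=1,log=-}
step 3 deliver 1→0: —
step 4 deliver 0→2: 2={foll,t=1,log=-}
step 5 deliver 2→0: 0={lead,t=1,log=-}
step 6 deliver 0→3: 3={foll,t=1,log=-}
step 7 deliver 3→0: —
step 8 propose(0,'z'): 0={lead,t=1,log=z}
step 9 deliver 0→2: 2={foll,t=1,log=z}
step 10 deliver 2→0: —
step 11 deliver 0→3: 3={foll,t=1,log=z}
step 12 deliver 3→0: —
step 13 crash(2): 2={✗foll,t=1,log=z}
step 14 deliver 3→1: —
step 15 propose(0,'p'): 0={lead,t=1,log=z,p}
step 16 deliver 0→1: 1={foll,t=1,log=z}
step 17 deliver 1→0: —
step 18 deliver 0→2: —
step 19 deliver 2→0: —
step 20 deliver 0→3: 3={foll,t=1,log=z,p}
step 21 deliver 3→0: —

1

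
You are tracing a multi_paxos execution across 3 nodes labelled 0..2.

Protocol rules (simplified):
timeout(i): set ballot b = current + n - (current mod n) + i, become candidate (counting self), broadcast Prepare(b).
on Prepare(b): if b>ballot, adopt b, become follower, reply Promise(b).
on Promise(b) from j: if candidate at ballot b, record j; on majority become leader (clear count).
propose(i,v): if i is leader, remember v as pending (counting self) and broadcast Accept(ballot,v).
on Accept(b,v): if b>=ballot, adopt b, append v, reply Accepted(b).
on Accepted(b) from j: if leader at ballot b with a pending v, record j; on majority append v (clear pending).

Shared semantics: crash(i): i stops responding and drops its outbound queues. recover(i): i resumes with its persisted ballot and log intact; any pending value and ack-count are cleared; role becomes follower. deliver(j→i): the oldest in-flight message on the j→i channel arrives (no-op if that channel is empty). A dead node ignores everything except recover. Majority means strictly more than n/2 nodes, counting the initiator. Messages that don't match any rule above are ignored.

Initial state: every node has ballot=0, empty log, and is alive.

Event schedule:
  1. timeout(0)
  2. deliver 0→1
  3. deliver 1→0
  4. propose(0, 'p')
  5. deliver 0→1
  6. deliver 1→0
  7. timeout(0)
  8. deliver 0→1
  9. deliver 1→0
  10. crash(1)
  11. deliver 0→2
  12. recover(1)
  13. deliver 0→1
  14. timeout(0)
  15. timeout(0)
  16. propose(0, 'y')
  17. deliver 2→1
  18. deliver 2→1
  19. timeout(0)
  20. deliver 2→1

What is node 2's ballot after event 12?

after 1 — timeout(0): n0:cand/b3/[-]
after 2 — deliver 0→1: n1:foll/b3/[-]
after 3 — deliver 1→0: n0:lead/b3/[-]
after 4 — propose(0,'p'): ·
after 5 — deliver 0→1: n1:foll/b3/[p]
after 6 — deliver 1→0: n0:lead/b3/[p]
after 7 — timeout(0): n0:cand/b6/[p]
after 8 — deliver 0→1: n1:foll/b6/[p]
after 9 — deliver 1→0: n0:lead/b6/[p]
after 10 — crash(1): n1:✗foll/b6/[p]
after 11 — deliver 0→2: n2:foll/b3/[-]
after 12 — recover(1): n1:foll/b6/[p]

3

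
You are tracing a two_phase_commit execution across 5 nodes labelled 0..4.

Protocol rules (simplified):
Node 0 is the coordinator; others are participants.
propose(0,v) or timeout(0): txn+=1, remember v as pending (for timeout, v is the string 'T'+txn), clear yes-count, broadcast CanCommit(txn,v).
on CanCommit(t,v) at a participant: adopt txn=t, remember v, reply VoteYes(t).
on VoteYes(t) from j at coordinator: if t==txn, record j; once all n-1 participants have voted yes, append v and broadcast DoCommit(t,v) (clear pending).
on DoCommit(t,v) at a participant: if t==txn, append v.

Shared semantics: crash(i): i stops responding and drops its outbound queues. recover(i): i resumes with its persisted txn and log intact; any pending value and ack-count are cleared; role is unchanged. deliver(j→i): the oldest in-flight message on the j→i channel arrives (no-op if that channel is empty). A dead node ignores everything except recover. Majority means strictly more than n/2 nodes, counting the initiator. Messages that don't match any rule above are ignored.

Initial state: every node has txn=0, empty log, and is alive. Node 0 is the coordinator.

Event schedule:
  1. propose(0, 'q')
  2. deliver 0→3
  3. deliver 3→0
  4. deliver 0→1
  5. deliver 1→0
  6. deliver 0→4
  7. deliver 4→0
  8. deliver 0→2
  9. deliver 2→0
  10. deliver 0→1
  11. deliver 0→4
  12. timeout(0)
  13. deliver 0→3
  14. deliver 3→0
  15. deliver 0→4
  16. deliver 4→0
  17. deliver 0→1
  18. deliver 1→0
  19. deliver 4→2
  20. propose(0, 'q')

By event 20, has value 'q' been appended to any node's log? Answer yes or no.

1. propose(0,'q'):  <0:coor t1 ->
2. deliver 0→3:  <3:part t1 ->
3. deliver 3→0:  nop
4. deliver 0→1:  <1:part t1 ->
5. deliver 1→0:  nop
6. deliver 0→4:  <4:part t1 ->
7. deliver 4→0:  nop
8. deliver 0→2:  <2:part t1 ->
9. deliver 2→0:  <0:coor t1 q>
10. deliver 0→1:  <1:part t1 q>
11. deliver 0→4:  <4:part t1 q>
12. timeout(0):  <0:coor t2 q>
13. deliver 0→3:  <3:part t1 q>
14. deliver 3→0:  nop
15. deliver 0→4:  <4:part t2 q>
16. deliver 4→0:  nop
17. deliver 0→1:  <1:part t2 q>
18. deliver 1→0:  nop
19. deliver 4→2:  nop
20. propose(0,'q'):  <0:coor t3 q>

yes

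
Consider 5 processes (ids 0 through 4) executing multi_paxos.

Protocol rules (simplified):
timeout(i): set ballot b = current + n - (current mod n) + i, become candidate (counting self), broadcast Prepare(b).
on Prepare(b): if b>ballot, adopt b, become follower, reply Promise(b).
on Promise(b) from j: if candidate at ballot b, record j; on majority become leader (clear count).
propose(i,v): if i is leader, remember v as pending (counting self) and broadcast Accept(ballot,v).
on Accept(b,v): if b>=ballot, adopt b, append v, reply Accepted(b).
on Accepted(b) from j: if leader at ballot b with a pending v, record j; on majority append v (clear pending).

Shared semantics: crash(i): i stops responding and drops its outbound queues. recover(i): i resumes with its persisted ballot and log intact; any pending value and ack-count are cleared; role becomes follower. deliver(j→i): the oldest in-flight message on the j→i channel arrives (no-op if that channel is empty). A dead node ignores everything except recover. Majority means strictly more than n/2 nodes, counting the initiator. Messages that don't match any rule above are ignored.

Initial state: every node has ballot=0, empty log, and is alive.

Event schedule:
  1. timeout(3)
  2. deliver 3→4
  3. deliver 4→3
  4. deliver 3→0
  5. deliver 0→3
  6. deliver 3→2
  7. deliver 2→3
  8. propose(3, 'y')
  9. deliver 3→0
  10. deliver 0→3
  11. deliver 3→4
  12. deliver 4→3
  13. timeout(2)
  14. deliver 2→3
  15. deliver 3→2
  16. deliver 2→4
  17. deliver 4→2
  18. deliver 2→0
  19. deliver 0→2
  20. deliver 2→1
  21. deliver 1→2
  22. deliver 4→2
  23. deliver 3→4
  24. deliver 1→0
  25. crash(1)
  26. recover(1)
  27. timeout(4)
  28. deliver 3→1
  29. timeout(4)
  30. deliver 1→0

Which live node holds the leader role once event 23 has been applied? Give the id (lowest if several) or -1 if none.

2

[1] timeout(3) → N3(cand b8 [-])
[2] deliver 3→4 → N4(foll b8 [-])
[3] deliver 4→3 → ∅
[4] deliver 3→0 → N0(foll b8 [-])
[5] deliver 0→3 → N3(lead b8 [-])
[6] deliver 3→2 → N2(foll b8 [-])
[7] deliver 2→3 → ∅
[8] propose(3,'y') → ∅
[9] deliver 3→0 → N0(foll b8 [y])
[10] deliver 0→3 → ∅
[11] deliver 3→4 → N4(foll b8 [y])
[12] deliver 4→3 → N3(lead b8 [y])
[13] timeout(2) → N2(cand b12 [-])
[14] deliver 2→3 → N3(foll b12 [y])
[15] deliver 3→2 → ∅
[16] deliver 2→4 → N4(foll b12 [y])
[17] deliver 4→2 → ∅
[18] deliver 2→0 → N0(foll b12 [y])
[19] deliver 0→2 → N2(lead b12 [-])
[20] deliver 2→1 → N1(foll b12 [-])
[21] deliver 1→2 → ∅
[22] deliver 4→2 → ∅
[23] deliver 3→4 → ∅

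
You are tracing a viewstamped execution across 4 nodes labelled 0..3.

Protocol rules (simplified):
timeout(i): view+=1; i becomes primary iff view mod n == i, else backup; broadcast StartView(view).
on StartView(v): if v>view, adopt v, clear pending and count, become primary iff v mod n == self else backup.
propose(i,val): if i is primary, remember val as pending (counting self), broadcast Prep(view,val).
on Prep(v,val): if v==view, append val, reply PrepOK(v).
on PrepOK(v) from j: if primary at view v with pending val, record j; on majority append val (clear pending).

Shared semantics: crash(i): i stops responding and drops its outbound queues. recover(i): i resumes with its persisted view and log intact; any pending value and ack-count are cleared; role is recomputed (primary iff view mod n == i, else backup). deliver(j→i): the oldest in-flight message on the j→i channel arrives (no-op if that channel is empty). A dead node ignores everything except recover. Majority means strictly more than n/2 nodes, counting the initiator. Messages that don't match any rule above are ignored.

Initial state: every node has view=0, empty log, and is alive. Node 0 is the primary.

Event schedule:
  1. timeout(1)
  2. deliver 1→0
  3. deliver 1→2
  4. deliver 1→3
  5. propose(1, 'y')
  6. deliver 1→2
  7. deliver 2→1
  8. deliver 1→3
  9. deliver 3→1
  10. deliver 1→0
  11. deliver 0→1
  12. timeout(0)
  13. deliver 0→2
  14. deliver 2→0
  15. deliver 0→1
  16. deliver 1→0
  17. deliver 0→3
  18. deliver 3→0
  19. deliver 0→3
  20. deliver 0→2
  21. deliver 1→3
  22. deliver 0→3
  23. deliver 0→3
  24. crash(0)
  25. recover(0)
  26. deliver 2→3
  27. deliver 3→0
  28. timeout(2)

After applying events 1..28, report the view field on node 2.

e1 timeout(1): 1[prim,v=1,-]
e2 deliver 1→0: 0[back,v=1,-]
e3 deliver 1→2: 2[back,v=1,-]
e4 deliver 1→3: 3[back,v=1,-]
e5 propose(1,'y'): ·
e6 deliver 1→2: 2[back,v=1,y]
e7 deliver 2→1: ·
e8 deliver 1→3: 3[back,v=1,y]
e9 deliver 3→1: 1[prim,v=1,y]
e10 deliver 1→0: 0[back,v=1,y]
e11 deliver 0→1: ·
e12 timeout(0): 0[back,v=2,y]
e13 deliver 0→2: 2[prim,v=2,y]
e14 deliver 2→0: ·
e15 deliver 0→1: 1[back,v=2,y]
e16 deliver 1→0: ·
e17 deliver 0→3: 3[back,v=2,y]
e18 deliver 3→0: ·
e19 deliver 0→3: ·
e20 deliver 0→2: ·
e21 deliver 1→3: ·
e22 deliver 0→3: ·
e23 deliver 0→3: ·
e24 crash(0): 0[✗back,v=2,y]
e25 recover(0): 0[back,v=2,y]
e26 deliver 2→3: ·
e27 deliver 3→0: ·
e28 timeout(2): 2[back,v=3,y]

3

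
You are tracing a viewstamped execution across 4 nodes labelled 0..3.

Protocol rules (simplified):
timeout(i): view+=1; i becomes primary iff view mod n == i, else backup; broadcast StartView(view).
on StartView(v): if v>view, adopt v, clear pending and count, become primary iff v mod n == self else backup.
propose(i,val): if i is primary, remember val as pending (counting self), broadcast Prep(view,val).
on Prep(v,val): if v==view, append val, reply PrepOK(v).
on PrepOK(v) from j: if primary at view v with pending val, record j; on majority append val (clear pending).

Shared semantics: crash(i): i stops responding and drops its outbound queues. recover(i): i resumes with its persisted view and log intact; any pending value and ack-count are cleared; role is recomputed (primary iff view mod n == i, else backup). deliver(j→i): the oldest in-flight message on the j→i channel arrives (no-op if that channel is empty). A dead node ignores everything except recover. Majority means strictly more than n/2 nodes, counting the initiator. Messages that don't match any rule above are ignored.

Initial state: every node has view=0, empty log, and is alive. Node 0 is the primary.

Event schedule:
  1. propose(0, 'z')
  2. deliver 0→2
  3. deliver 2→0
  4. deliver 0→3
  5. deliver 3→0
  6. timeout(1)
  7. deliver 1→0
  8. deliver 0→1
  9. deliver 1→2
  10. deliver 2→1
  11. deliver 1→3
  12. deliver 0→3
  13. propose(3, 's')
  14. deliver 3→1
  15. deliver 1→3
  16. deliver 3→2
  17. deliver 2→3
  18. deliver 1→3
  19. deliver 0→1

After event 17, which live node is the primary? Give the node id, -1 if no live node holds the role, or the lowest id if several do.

1

after 1 — propose(0,'z'): ·
after 2 — deliver 0→2: n2:back/v0/[z]
after 3 — deliver 2→0: ·
after 4 — deliver 0→3: n3:back/v0/[z]
after 5 — deliver 3→0: n0:prim/v0/[z]
after 6 — timeout(1): n1:prim/v1/[-]
after 7 — deliver 1→0: n0:back/v1/[z]
after 8 — deliver 0→1: ·
after 9 — deliver 1→2: n2:back/v1/[z]
after 10 — deliver 2→1: ·
after 11 — deliver 1→3: n3:back/v1/[z]
after 12 — deliver 0→3: ·
after 13 — propose(3,'s'): ·
after 14 — deliver 3→1: ·
after 15 — deliver 1→3: ·
after 16 — deliver 3→2: ·
after 17 — deliver 2→3: ·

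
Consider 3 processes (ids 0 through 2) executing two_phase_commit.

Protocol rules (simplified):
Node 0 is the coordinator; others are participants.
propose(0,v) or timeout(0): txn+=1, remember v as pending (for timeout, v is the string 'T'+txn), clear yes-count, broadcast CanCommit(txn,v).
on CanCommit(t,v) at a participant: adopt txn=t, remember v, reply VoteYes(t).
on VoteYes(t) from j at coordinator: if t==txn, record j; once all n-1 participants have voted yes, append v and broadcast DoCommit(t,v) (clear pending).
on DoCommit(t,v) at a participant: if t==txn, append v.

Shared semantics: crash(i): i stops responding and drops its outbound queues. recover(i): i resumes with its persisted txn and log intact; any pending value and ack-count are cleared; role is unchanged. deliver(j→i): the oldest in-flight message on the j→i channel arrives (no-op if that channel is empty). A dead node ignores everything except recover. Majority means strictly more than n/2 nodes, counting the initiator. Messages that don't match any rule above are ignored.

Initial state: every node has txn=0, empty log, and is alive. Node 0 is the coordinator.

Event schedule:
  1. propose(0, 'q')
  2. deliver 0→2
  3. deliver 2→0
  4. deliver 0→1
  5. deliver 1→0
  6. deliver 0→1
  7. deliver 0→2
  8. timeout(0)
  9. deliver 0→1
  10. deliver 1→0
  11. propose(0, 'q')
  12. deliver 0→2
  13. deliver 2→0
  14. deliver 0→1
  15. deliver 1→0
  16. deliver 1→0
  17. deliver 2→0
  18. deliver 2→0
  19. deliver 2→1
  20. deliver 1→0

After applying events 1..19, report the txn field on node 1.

1. propose(0,'q'):  <0:coor t1 ->
2. deliver 0→2:  <2:part t1 ->
3. deliver 2→0:  nop
4. deliver 0→1:  <1:part t1 ->
5. deliver 1→0:  <0:coor t1 q>
6. deliver 0→1:  <1:part t1 q>
7. deliver 0→2:  <2:part t1 q>
8. timeout(0):  <0:coor t2 q>
9. deliver 0→1:  <1:part t2 q>
10. deliver 1→0:  nop
11. propose(0,'q'):  <0:coor t3 q>
12. deliver 0→2:  <2:part t2 q>
13. deliver 2→0:  nop
14. deliver 0→1:  <1:part t3 q>
15. deliver 1→0:  nop
16. deliver 1→0:  nop
17. deliver 2→0:  nop
18. deliver 2→0:  nop
19. deliver 2→1:  nop

3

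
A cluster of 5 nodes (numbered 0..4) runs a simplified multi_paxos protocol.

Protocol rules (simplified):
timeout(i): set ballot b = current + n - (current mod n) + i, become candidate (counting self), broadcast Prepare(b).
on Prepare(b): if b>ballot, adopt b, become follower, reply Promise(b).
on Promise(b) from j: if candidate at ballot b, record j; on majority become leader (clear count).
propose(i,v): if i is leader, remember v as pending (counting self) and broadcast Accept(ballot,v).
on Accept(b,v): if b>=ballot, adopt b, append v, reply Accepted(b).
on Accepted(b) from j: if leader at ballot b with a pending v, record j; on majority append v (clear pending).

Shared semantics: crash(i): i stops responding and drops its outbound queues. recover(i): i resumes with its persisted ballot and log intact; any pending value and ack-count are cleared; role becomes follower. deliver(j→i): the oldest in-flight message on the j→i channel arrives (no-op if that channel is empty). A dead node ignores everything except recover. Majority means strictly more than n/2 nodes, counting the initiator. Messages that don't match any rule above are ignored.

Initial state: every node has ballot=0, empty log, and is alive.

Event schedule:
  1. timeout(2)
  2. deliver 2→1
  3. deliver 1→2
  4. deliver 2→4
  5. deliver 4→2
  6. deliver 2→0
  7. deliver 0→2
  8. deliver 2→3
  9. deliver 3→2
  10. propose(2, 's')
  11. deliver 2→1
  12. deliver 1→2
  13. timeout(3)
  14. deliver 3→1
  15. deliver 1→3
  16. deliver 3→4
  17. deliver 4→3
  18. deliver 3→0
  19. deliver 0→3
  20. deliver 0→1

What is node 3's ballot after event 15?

13

e1 timeout(2): 2[cand,b=7,-]
e2 deliver 2→1: 1[foll,b=7,-]
e3 deliver 1→2: ·
e4 deliver 2→4: 4[foll,b=7,-]
e5 deliver 4→2: 2[lead,b=7,-]
e6 deliver 2→0: 0[foll,b=7,-]
e7 deliver 0→2: ·
e8 deliver 2→3: 3[foll,b=7,-]
e9 deliver 3→2: ·
e10 propose(2,'s'): ·
e11 deliver 2→1: 1[foll,b=7,s]
e12 deliver 1→2: ·
e13 timeout(3): 3[cand,b=13,-]
e14 deliver 3→1: 1[foll,b=13,s]
e15 deliver 1→3: ·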